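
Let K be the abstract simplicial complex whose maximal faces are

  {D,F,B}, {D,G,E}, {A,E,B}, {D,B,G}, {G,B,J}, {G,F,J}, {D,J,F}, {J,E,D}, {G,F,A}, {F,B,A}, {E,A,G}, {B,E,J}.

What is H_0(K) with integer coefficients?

We work with the vertex ordering A < B < D < E < F < G < J. The simplices of K, each written with vertices in increasing order, are:

  0-simplices (7): A, B, D, E, F, G, J
  1-simplices (18): AB, AE, AF, AG, BD, BE, BF, BG, BJ, DE, DF, DG, DJ, EG, EJ, FG, FJ, GJ
  2-simplices (12): ABE, ABF, AEG, AFG, BDF, BDG, BEJ, BGJ, DEG, DEJ, DFJ, FGJ

so the chain groups are C_0 ≅ Z^7, C_1 ≅ Z^18, C_2 ≅ Z^12.

Boundary ∂_1: C_1 → C_0 is given by ∂[p,q] = [q] − [p]. For instance
  ∂EJ = J − E.
As a 7×18 matrix over Z this has rank 6, with invariant factors (1,1,1,1,1,1).

∂_2: C_2 → C_1 maps a triangle to the signed sum of its edges. For instance
  ∂ABF = BF − AF + AB,
  ∂DEJ = EJ − DJ + DE.
This gives a 18×12 integer matrix of rank 12; reducing to Smith normal form yields diagonal entries (1,1,1,1,1,1,1,1,1,1,1,2).

Computing H_k = (kernel of ∂_k) / (image of ∂_{k+1}):

  H_0: rank C_0 − rank ∂_1 = 7 − 6 = 1, and the invariant factors of ∂_1 are all 1, so H_0 = Z.

(K is a triangulation of the real projective plane RP^2.)

H_0 ≅ Z.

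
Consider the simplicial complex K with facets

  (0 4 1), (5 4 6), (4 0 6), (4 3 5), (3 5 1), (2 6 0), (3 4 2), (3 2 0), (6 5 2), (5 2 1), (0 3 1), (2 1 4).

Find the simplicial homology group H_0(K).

H_0 ≅ Z.

K has 7 vertices, 18 edges, 12 triangles.
rank ∂_0 = 0, rank ∂_1 = 6 ⇒ b_0 = 7 − 0 − 6 = 1; all invariant factors of ∂_1 are 1 so no torsion. So H_0 ≅ Z.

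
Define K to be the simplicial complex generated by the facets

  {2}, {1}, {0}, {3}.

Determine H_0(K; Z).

Fix the vertex order 0 < 1 < 2 < 3 and write every simplex with vertices in increasing order. Then dim K = 0 and the simplices of K are:

  0-simplices (4): [0], [1], [2], [3]

Hence C_0 ≅ Z^4.

Now H_k = ker ∂_k / im ∂_{k+1}, so:

  H_0: rank C_0 − rank ∂_1 = 4 − 0 = 4, and there is no ∂_1, so H_0 = Z^4.

H_0 = Z^4.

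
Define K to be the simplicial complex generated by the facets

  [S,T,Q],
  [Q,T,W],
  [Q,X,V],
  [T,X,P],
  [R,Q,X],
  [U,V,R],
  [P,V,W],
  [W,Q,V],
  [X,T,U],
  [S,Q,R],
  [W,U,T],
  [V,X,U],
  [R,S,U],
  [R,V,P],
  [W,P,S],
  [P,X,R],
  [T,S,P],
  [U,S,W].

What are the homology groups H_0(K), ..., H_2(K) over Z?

Order the vertices as P < Q < R < S < T < U < V < W < X. Listing each simplex with vertices in this order, K has dimension 2 with simplices:

  0-simplices (9): P, Q, R, S, T, U, V, W, X
  1-simplices (27): PR, PS, PT, PV, PW, PX, QR, QS, QT, QV, QW, QX, RS, RU, RV, RX, ST, SU, SW, TU, TW, TX, UV, UW, UX, VW, VX
  2-simplices (18): PRV, PRX, PST, PSW, PTX, PVW, QRS, QRX, QST, QTW, QVW, QVX, RSU, RUV, SUW, TUW, TUX, UVX

so the chain groups are C_0 ≅ Z^9, C_1 ≅ Z^27, C_2 ≅ Z^18.

Boundary ∂_1: C_1 → C_0 sends each edge [p,q] (with p < q) to q − p. For instance
  ∂VX = X − V.
This gives a 9×27 integer matrix of rank 8; reducing to Smith normal form yields diagonal entries (1,1,1,1,1,1,1,1).

Boundary ∂_2: C_2 → C_1 maps a triangle to the signed sum of its edges. For instance
  ∂PTX = TX − PX + PT,
  ∂RUV = UV − RV + RU.
The 27×18 boundary matrix has rank 18 and Smith normal form diag(1,1,1,1,1,1,1,1,1,1,1,1,1,1,1,1,1,2).

Now H_k = ker ∂_k / im ∂_{k+1}, so:

  H_0: rank C_0 − rank ∂_1 = 9 − 8 = 1, and the invariant factors of ∂_1 are all 1, so H_0 ≅ Z.
  H_1: rank ker ∂_1 − rank ∂_2 = (27 − 8) − 18 = 1, and ∂_2 has invariant factor 2 > 1, so H_1 ≅ Z × Z/2.
  H_2: rank ker ∂_2 − rank ∂_3 = (18 − 18) − 0 = 0, and there is no ∂_3, so H_2 ≅ 0.

H_0 = Z,  H_1 = Z × Z/2,  H_2 = 0.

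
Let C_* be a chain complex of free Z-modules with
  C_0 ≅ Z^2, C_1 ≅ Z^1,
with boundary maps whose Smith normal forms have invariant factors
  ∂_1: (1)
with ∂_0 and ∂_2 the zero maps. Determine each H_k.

H_0 ≅ Z,  H_1 = 0.

H_0: b_0 = 2 − 0 − 1 = 1; torsion from ∂_1 factors > 1: none. So H_0 ≅ Z.
H_1: b_1 = 1 − 1 − 0 = 0; torsion from ∂_2 factors > 1: none. So H_1 ≅ 0.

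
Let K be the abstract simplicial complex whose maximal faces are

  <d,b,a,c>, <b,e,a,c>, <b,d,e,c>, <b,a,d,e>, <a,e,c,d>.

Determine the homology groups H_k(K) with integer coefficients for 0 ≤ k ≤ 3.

Take the total order a < b < c < d < e on the vertex set. Then K (dimension 3) consists of the simplices:

  0-simplices (5): a, b, c, d, e
  1-simplices (10): ab, ac, ad, ae, bc, bd, be, cd, ce, de
  2-simplices (10): abc, abd, abe, acd, ace, ade, bcd, bce, bde, cde
  3-simplices (5): abcd, abce, abde, acde, bcde

Hence C_0 ≅ Z^5, C_1 ≅ Z^10, C_2 ≅ Z^10, C_3 ≅ Z^5.

∂_1: C_1 → C_0 is given by ∂[p,q] = [q] − [p].
As a 5×10 matrix over Z this has rank 4, with invariant factors (1,1,1,1).

The boundary map ∂_2: C_2 → C_1 sends each 2-simplex [p,q,r] to [q,r] − [p,r] + [p,q]. For instance
  ∂acd = cd − ad + ac,
  ∂abd = bd − ad + ab.
This gives a 10×10 integer matrix of rank 6; reducing to Smith normal form yields diagonal entries (1,1,1,1,1,1).

∂_3: C_3 → C_2 sends each 3-simplex σ to the alternating sum Σ_i (−1)^i (σ with its i-th vertex removed). For instance
  ∂acde = cde − ade + ace − acd,
  ∂abde = bde − ade + abe − abd.
The 10×5 boundary matrix has rank 4 and Smith normal form diag(1,1,1,1).

Now H_k = ker ∂_k / im ∂_{k+1}, so:

  H_0: rank C_0 − rank ∂_1 = 5 − 4 = 1, and the invariant factors of ∂_1 are all 1, so H_0 ≅ Z.
  H_1: rank ker ∂_1 − rank ∂_2 = (10 − 4) − 6 = 0, and the invariant factors of ∂_2 are all 1, so H_1 ≅ 0.
  H_2: rank ker ∂_2 − rank ∂_3 = (10 − 6) − 4 = 0, and the invariant factors of ∂_3 are all 1, so H_2 ≅ 0.
  H_3: rank ker ∂_3 − rank ∂_4 = (5 − 4) − 0 = 1, and there is no ∂_4, so H_3 ≅ Z.

H_0 = Z,  H_1 = 0,  H_2 = 0,  H_3 = Z.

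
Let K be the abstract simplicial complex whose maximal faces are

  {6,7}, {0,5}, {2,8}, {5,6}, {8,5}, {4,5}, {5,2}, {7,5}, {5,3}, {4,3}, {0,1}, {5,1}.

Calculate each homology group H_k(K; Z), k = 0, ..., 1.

H_0 = Z,  H_1 = Z^4.

Take the total order 0 < 1 < 2 < 3 < 4 < 5 < 6 < 7 < 8 on the vertex set. Then K (dimension 1) consists of the simplices:

  0-simplices (9): [0], [1], [2], [3], [4], [5], [6], [7], [8]
  1-simplices (12): [0,1], [0,5], [1,5], [2,5], [2,8], [3,4], [3,5], [4,5], [5,6], [5,7], [5,8], [6,7]

Hence C_0 ≅ Z^9, C_1 ≅ Z^12.

Boundary ∂_1: C_1 → C_0 maps an edge to its endpoints' difference, ∂[p,q] = q − p. For instance
  ∂[1,5] = [5] − [1].
The resulting 9×12 matrix has rank 8, and its Smith normal form has invariant factors (1,1,1,1,1,1,1,1).

From H_k ≅ ker(∂_k) / im(∂_{k+1}) we obtain:

  H_0: rank C_0 − rank ∂_1 = 9 − 8 = 1, and the invariant factors of ∂_1 are all 1, so H_0 = Z.
  H_1: rank ker ∂_1 − rank ∂_2 = (12 − 8) − 0 = 4, and there is no ∂_2, so H_1 = Z^4.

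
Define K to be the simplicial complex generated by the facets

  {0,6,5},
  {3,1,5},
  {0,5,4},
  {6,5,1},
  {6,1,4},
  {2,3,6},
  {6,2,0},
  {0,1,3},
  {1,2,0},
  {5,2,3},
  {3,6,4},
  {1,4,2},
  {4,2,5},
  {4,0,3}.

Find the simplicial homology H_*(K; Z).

Fix the vertex order 0 < 1 < 2 < 3 < 4 < 5 < 6 and write every simplex with vertices in increasing order. Then dim K = 2 and the simplices of K are:

  0-simplices (7): [0], [1], [2], [3], [4], [5], [6]
  1-simplices (21): [0,1], [0,2], [0,3], [0,4], [0,5], [0,6], [1,2], [1,3], [1,4], [1,5], [1,6], [2,3], [2,4], [2,5], [2,6], [3,4], [3,5], [3,6], [4,5], [4,6], [5,6]
  2-simplices (14): [0,1,2], [0,1,3], [0,2,6], [0,3,4], [0,4,5], [0,5,6], [1,2,4], [1,3,5], [1,4,6], [1,5,6], [2,3,5], [2,3,6], [2,4,5], [3,4,6]

giving chain groups C_0 ≅ Z^7, C_1 ≅ Z^21, C_2 ≅ Z^14.

∂_1: C_1 → C_0 sends each edge [p,q] (with p < q) to q − p.
The resulting 7×21 matrix has rank 6, and its Smith normal form has invariant factors (1,1,1,1,1,1).

Boundary ∂_2: C_2 → C_1 sends each 2-simplex [p,q,r] to [q,r] − [p,r] + [p,q]. For instance
  ∂[0,4,5] = [4,5] − [0,5] + [0,4],
  ∂[2,3,5] = [3,5] − [2,5] + [2,3].
The resulting 21×14 matrix has rank 13, and its Smith normal form has invariant factors (1,1,1,1,1,1,1,1,1,1,1,1,1).

From H_k ≅ ker(∂_k) / im(∂_{k+1}) we obtain:

  H_0: rank C_0 − rank ∂_1 = 7 − 6 = 1, and the invariant factors of ∂_1 are all 1, so H_0 = Z.
  H_1: rank ker ∂_1 − rank ∂_2 = (21 − 6) − 13 = 2, and the invariant factors of ∂_2 are all 1, so H_1 = Z^2.
  H_2: rank ker ∂_2 − rank ∂_3 = (14 − 13) − 0 = 1, and there is no ∂_3, so H_2 = Z.

H_0 = Z,  H_1 = Z^2,  H_2 = Z.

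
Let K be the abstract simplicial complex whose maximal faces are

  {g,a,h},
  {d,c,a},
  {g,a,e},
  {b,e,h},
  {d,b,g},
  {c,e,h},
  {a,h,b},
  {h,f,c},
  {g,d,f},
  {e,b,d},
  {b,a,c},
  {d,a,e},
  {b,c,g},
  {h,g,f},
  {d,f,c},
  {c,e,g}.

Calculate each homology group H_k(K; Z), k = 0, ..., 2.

H_0 = Z,  H_1 = Z^2,  H_2 = Z.

Fix the vertex order a < b < c < d < e < f < g < h and write every simplex with vertices in increasing order. Then dim K = 2 and the simplices of K are:

  0-simplices (8): a, b, c, d, e, f, g, h
  1-simplices (24): ab, ac, ad, ae, ag, ah, bc, bd, be, bg, bh, cd, ce, cf, cg, ch, de, df, dg, eg, eh, fg, fh, gh
  2-simplices (16): abc, abh, acd, ade, aeg, agh, bcg, bde, bdg, beh, cdf, ceg, ceh, cfh, dfg, fgh

Hence C_0 ≅ Z^8, C_1 ≅ Z^24, C_2 ≅ Z^16.

Boundary ∂_1: C_1 → C_0 sends each edge [p,q] (with p < q) to q − p. For instance
  ∂fh = h − f.
The resulting 8×24 matrix has rank 7, and its Smith normal form has invariant factors (1,1,1,1,1,1,1).

∂_2: C_2 → C_1 acts by ∂[p,q,r] = [q,r] − [p,r] + [p,q]. For instance
  ∂fgh = gh − fh + fg,
  ∂aeg = eg − ag + ae.
The resulting 24×16 matrix has rank 15, and its Smith normal form has invariant factors (1,1,1,1,1,1,1,1,1,1,1,1,1,1,1).

From H_k ≅ ker(∂_k) / im(∂_{k+1}) we obtain:

  H_0: rank C_0 − rank ∂_1 = 8 − 7 = 1, and the invariant factors of ∂_1 are all 1, so H_0 = Z.
  H_1: rank ker ∂_1 − rank ∂_2 = (24 − 7) − 15 = 2, and the invariant factors of ∂_2 are all 1, so H_1 = Z^2.
  H_2: rank ker ∂_2 − rank ∂_3 = (16 − 15) − 0 = 1, and there is no ∂_3, so H_2 = Z.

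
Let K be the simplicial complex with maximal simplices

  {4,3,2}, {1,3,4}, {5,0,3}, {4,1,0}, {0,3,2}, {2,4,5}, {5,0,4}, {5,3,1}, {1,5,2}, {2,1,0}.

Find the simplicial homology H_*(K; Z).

H_0 ≅ Z,  H_1 ≅ Z/2,  H_2 = 0.

Order the vertices as 0 < 1 < 2 < 3 < 4 < 5. Listing each simplex with vertices in this order, K has dimension 2 with simplices:

  0-simplices (6): [0], [1], [2], [3], [4], [5]
  1-simplices (15): [0,1], [0,2], [0,3], [0,4], [0,5], [1,2], [1,3], [1,4], [1,5], [2,3], [2,4], [2,5], [3,4], [3,5], [4,5]
  2-simplices (10): [0,1,2], [0,1,4], [0,2,3], [0,3,5], [0,4,5], [1,2,5], [1,3,4], [1,3,5], [2,3,4], [2,4,5]

Hence C_0 ≅ Z^6, C_1 ≅ Z^15, C_2 ≅ Z^10.

∂_1: C_1 → C_0 maps an edge to its endpoints' difference, ∂[p,q] = q − p.
This gives a 6×15 integer matrix of rank 5; reducing to Smith normal form yields diagonal entries (1,1,1,1,1).

The boundary map ∂_2: C_2 → C_1 maps a triangle to the signed sum of its edges. For instance
  ∂[0,4,5] = [4,5] − [0,5] + [0,4],
  ∂[0,2,3] = [2,3] − [0,3] + [0,2].
The resulting 15×10 matrix has rank 10, and its Smith normal form has invariant factors (1,1,1,1,1,1,1,1,1,2).

Reading off H_k = ker ∂_k / im ∂_{k+1}:

  H_0: rank C_0 − rank ∂_1 = 6 − 5 = 1, and the invariant factors of ∂_1 are all 1, so H_0 = Z.
  H_1: rank ker ∂_1 − rank ∂_2 = (15 − 5) − 10 = 0, and ∂_2 has invariant factor 2 > 1, so H_1 = Z/2.
  H_2: rank ker ∂_2 − rank ∂_3 = (10 − 10) − 0 = 0, and there is no ∂_3, so H_2 = 0.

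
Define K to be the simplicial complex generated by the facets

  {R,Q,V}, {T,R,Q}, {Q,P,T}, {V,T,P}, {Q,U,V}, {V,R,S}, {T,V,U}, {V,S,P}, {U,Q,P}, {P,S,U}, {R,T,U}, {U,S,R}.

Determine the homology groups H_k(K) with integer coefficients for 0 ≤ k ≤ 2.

K has 7 vertices, 18 edges, 12 triangles.
rank ∂_0 = 0, rank ∂_1 = 6 ⇒ b_0 = 7 − 0 − 6 = 1; all invariant factors of ∂_1 are 1 so no torsion. So H_0 ≅ Z.
rank ∂_1 = 6, rank ∂_2 = 12 ⇒ b_1 = 18 − 6 − 12 = 0; ∂_2 has invariant factor(s) [2] giving torsion. So H_1 ≅ Z_2.
rank ∂_2 = 12, rank ∂_3 = 0 ⇒ b_2 = 12 − 12 − 0 = 0. So H_2 ≅ 0.

H_0 = Z,  H_1 = Z_2,  H_2 = 0.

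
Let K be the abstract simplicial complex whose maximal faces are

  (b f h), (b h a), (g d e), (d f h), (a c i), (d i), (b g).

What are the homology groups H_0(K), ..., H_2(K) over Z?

H_0 = Z,  H_1 = Z^2,  H_2 = 0.

Order the vertices as a < b < c < d < e < f < g < h < i. Listing each simplex with vertices in this order, K has dimension 2 with simplices:

  0-simplices (9): a, b, c, d, e, f, g, h, i
  1-simplices (15): ab, ac, ah, ai, bf, bg, bh, ci, de, df, dg, dh, di, eg, fh
  2-simplices (5): abh, aci, bfh, deg, dfh

Hence C_0 ≅ Z^9, C_1 ≅ Z^15, C_2 ≅ Z^5.

∂_1: C_1 → C_0 maps an edge to its endpoints' difference, ∂[p,q] = q − p.
The 9×15 boundary matrix has rank 8 and Smith normal form diag(1,1,1,1,1,1,1,1).

The boundary map ∂_2: C_2 → C_1 sends each 2-simplex [p,q,r] to [q,r] − [p,r] + [p,q]. For instance
  ∂abh = bh − ah + ab,
  ∂bfh = fh − bh + bf.
The 15×5 boundary matrix has rank 5 and Smith normal form diag(1,1,1,1,1).

Now H_k = ker ∂_k / im ∂_{k+1}, so:

  H_0: rank C_0 − rank ∂_1 = 9 − 8 = 1, and the invariant factors of ∂_1 are all 1, so H_0 ≅ Z.
  H_1: rank ker ∂_1 − rank ∂_2 = (15 − 8) − 5 = 2, and the invariant factors of ∂_2 are all 1, so H_1 ≅ Z^2.
  H_2: rank ker ∂_2 − rank ∂_3 = (5 − 5) − 0 = 0, and there is no ∂_3, so H_2 ≅ 0.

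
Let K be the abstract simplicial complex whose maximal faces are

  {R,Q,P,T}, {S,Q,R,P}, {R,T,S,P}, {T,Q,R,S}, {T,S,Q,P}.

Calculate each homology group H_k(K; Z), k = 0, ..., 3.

H_0 ≅ Z,  H_1 = 0,  H_2 = 0,  H_3 ≅ Z.

K has 5 vertices, 10 edges, 10 triangles, 5 3-simplices.
rank ∂_0 = 0, rank ∂_1 = 4 ⇒ b_0 = 5 − 0 − 4 = 1; all invariant factors of ∂_1 are 1 so no torsion. So H_0 ≅ Z.
rank ∂_1 = 4, rank ∂_2 = 6 ⇒ b_1 = 10 − 4 − 6 = 0; all invariant factors of ∂_2 are 1 so no torsion. So H_1 ≅ 0.
rank ∂_2 = 6, rank ∂_3 = 4 ⇒ b_2 = 10 − 6 − 4 = 0; all invariant factors of ∂_3 are 1 so no torsion. So H_2 ≅ 0.
rank ∂_3 = 4, rank ∂_4 = 0 ⇒ b_3 = 5 − 4 − 0 = 1. So H_3 ≅ Z.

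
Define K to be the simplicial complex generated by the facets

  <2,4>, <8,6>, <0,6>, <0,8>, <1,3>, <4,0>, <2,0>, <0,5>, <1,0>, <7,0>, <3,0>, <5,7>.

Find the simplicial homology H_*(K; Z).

Fix the vertex order 0 < 1 < 2 < 3 < 4 < 5 < 6 < 7 < 8 and write every simplex with vertices in increasing order. Then dim K = 1 and the simplices of K are:

  0-simplices (9): [0], [1], [2], [3], [4], [5], [6], [7], [8]
  1-simplices (12): [0,1], [0,2], [0,3], [0,4], [0,5], [0,6], [0,7], [0,8], [1,3], [2,4], [5,7], [6,8]

so the chain groups are C_0 ≅ Z^9, C_1 ≅ Z^12.

Boundary ∂_1: C_1 → C_0 maps an edge to its endpoints' difference, ∂[p,q] = q − p.
This gives a 9×12 integer matrix of rank 8; reducing to Smith normal form yields diagonal entries (1,1,1,1,1,1,1,1).

Reading off H_k = ker ∂_k / im ∂_{k+1}:

  H_0: rank C_0 − rank ∂_1 = 9 − 8 = 1, and the invariant factors of ∂_1 are all 1, so H_0 = Z.
  H_1: rank ker ∂_1 − rank ∂_2 = (12 − 8) − 0 = 4, and there is no ∂_2, so H_1 = Z^4.

(K is a triangulation of a wedge of 4 circles.)

H_0 ≅ Z,  H_1 ≅ Z^4.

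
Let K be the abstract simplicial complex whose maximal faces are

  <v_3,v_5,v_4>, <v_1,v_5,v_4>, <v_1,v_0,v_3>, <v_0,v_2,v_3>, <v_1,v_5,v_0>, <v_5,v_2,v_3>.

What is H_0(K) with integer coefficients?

H_0 ≅ Z.

K has 6 vertices, 12 edges, 6 triangles.
rank ∂_0 = 0, rank ∂_1 = 5 ⇒ b_0 = 6 − 0 − 5 = 1; all invariant factors of ∂_1 are 1 so no torsion. So H_0 ≅ Z.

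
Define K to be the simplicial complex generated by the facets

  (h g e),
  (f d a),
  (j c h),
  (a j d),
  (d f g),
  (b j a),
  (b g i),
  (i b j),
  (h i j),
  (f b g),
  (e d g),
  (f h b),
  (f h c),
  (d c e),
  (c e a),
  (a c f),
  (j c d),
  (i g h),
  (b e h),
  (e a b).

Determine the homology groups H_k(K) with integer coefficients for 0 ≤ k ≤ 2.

H_0 = Z,  H_1 = Z ⊕ Z/2Z,  H_2 = 0.

We work with the vertex ordering a < b < c < d < e < f < g < h < i < j. The simplices of K, each written with vertices in increasing order, are:

  0-simplices (10): a, b, c, d, e, f, g, h, i, j
  1-simplices (30): ab, ac, ad, ae, af, aj, be, bf, bg, bh, bi, bj, cd, ce, cf, ch, cj, de, df, dg, dj, eg, eh, fg, fh, gh, gi, hi, hj, ij
  2-simplices (20): abe, abj, ace, acf, adf, adj, beh, bfg, bfh, bgi, bij, cde, cdj, cfh, chj, deg, dfg, egh, ghi, hij

so the chain groups are C_0 ≅ Z^10, C_1 ≅ Z^30, C_2 ≅ Z^20.

∂_1: C_1 → C_0 is given by ∂[p,q] = [q] − [p]. For instance
  ∂ad = d − a.
The 10×30 boundary matrix has rank 9 and Smith normal form diag(1,1,1,1,1,1,1,1,1).

∂_2: C_2 → C_1 maps a triangle to the signed sum of its edges. For instance
  ∂deg = eg − dg + de,
  ∂dfg = fg − dg + df.
As a 30×20 matrix over Z this has rank 20, with invariant factors (1,1,1,1,1,1,1,1,1,1,1,1,1,1,1,1,1,1,1,2).

From H_k ≅ ker(∂_k) / im(∂_{k+1}) we obtain:

  H_0: rank C_0 − rank ∂_1 = 10 − 9 = 1, and the invariant factors of ∂_1 are all 1, so H_0 = Z.
  H_1: rank ker ∂_1 − rank ∂_2 = (30 − 9) − 20 = 1, and ∂_2 has invariant factor 2 > 1, so H_1 = Z ⊕ Z/2Z.
  H_2: rank ker ∂_2 − rank ∂_3 = (20 − 20) − 0 = 0, and there is no ∂_3, so H_2 = 0.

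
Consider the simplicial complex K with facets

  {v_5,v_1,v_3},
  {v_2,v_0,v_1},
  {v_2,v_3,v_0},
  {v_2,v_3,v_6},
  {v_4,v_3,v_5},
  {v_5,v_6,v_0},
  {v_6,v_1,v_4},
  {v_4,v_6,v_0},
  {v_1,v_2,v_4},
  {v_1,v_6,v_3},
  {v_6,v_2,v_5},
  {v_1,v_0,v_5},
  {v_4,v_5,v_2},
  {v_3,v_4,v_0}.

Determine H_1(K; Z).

Take the total order v_0 < v_1 < v_2 < v_3 < v_4 < v_5 < v_6 on the vertex set. Then K (dimension 2) consists of the simplices:

  0-simplices (7): [v_0], [v_1], [v_2], [v_3], [v_4], [v_5], [v_6]
  1-simplices (21): (21 of them)
  2-simplices (14): (14 of them)

giving chain groups C_0 ≅ Z^7, C_1 ≅ Z^21, C_2 ≅ Z^14.

The boundary map ∂_1: C_1 → C_0 sends each edge [p,q] (with p < q) to q − p. For instance
  ∂[v_0,v_4] = [v_4] − [v_0].
The resulting 7×21 matrix has rank 6, and its Smith normal form has invariant factors (1,1,1,1,1,1).

The boundary map ∂_2: C_2 → C_1 maps a triangle to the signed sum of its edges. For instance
  ∂[v_0,v_1,v_5] = [v_1,v_5] − [v_0,v_5] + [v_0,v_1],
  ∂[v_0,v_2,v_3] = [v_2,v_3] − [v_0,v_3] + [v_0,v_2].
This gives a 21×14 integer matrix of rank 13; reducing to Smith normal form yields diagonal entries (1,1,1,1,1,1,1,1,1,1,1,1,1).

Computing H_k = (kernel of ∂_k) / (image of ∂_{k+1}):

  H_1: rank ker ∂_1 − rank ∂_2 = (21 − 6) − 13 = 2, and the invariant factors of ∂_2 are all 1, so H_1 ≅ Z^2.

H_1 = Z^2.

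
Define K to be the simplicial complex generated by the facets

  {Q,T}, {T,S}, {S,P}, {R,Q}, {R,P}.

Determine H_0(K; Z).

K has 5 vertices, 5 edges.
rank ∂_0 = 0, rank ∂_1 = 4 ⇒ b_0 = 5 − 0 − 4 = 1; all invariant factors of ∂_1 are 1 so no torsion. So H_0 = Z.

H_0 = Z.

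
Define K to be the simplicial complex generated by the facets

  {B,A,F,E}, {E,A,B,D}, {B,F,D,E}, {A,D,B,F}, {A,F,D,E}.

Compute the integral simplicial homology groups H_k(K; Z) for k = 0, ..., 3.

H_0 ≅ Z,  H_1 = 0,  H_2 = 0,  H_3 ≅ Z.

K has 5 vertices, 10 edges, 10 triangles, 5 3-simplices.
rank ∂_0 = 0, rank ∂_1 = 4 ⇒ b_0 = 5 − 0 − 4 = 1; all invariant factors of ∂_1 are 1 so no torsion. So H_0 = Z.
rank ∂_1 = 4, rank ∂_2 = 6 ⇒ b_1 = 10 − 4 − 6 = 0; all invariant factors of ∂_2 are 1 so no torsion. So H_1 = 0.
rank ∂_2 = 6, rank ∂_3 = 4 ⇒ b_2 = 10 − 6 − 4 = 0; all invariant factors of ∂_3 are 1 so no torsion. So H_2 = 0.
rank ∂_3 = 4, rank ∂_4 = 0 ⇒ b_3 = 5 − 4 − 0 = 1. So H_3 = Z.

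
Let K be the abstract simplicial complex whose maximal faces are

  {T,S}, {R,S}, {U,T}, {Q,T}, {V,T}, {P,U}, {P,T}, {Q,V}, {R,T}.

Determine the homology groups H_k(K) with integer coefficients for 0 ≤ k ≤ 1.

H_0 = Z,  H_1 = Z^3.

Take the total order P < Q < R < S < T < U < V on the vertex set. Then K (dimension 1) consists of the simplices:

  0-simplices (7): P, Q, R, S, T, U, V
  1-simplices (9): PT, PU, QT, QV, RS, RT, ST, TU, TV

giving chain groups C_0 ≅ Z^7, C_1 ≅ Z^9.

The boundary map ∂_1: C_1 → C_0 maps an edge to its endpoints' difference, ∂[p,q] = q − p. For instance
  ∂TU = U − T.
This gives a 7×9 integer matrix of rank 6; reducing to Smith normal form yields diagonal entries (1,1,1,1,1,1).

Computing H_k = (kernel of ∂_k) / (image of ∂_{k+1}):

  H_0: rank C_0 − rank ∂_1 = 7 − 6 = 1, and the invariant factors of ∂_1 are all 1, so H_0 ≅ Z.
  H_1: rank ker ∂_1 − rank ∂_2 = (9 − 6) − 0 = 3, and there is no ∂_2, so H_1 ≅ Z^3.

As a check, the Euler characteristic is 7 − 9 = -2, which agrees with 1 − 3 = -2.
(K is a triangulation of a wedge of 3 circles.)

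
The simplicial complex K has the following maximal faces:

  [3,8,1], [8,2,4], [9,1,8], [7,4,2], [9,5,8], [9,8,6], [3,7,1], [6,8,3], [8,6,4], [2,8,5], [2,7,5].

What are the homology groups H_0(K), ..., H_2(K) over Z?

We work with the vertex ordering 1 < 2 < 3 < 4 < 5 < 6 < 7 < 8 < 9. The simplices of K, each written with vertices in increasing order, are:

  0-simplices (9): [1], [2], [3], [4], [5], [6], [7], [8], [9]
  1-simplices (20): [1,3], [1,7], [1,8], [1,9], [2,4], [2,5], [2,7], [2,8], [3,6], [3,7], [3,8], [4,6], [4,7], [4,8], [5,7], [5,8], [5,9], [6,8], [6,9], [8,9]
  2-simplices (11): [1,3,7], [1,3,8], [1,8,9], [2,4,7], [2,4,8], [2,5,7], [2,5,8], [3,6,8], [4,6,8], [5,8,9], [6,8,9]

Hence C_0 ≅ Z^9, C_1 ≅ Z^20, C_2 ≅ Z^11.

Boundary ∂_1: C_1 → C_0 is given by ∂[p,q] = [q] − [p]. For instance
  ∂[8,9] = [9] − [8].
The resulting 9×20 matrix has rank 8, and its Smith normal form has invariant factors (1,1,1,1,1,1,1,1).

∂_2: C_2 → C_1 acts by ∂[p,q,r] = [q,r] − [p,r] + [p,q]. For instance
  ∂[1,3,8] = [3,8] − [1,8] + [1,3],
  ∂[3,6,8] = [6,8] − [3,8] + [3,6].
The resulting 20×11 matrix has rank 11, and its Smith normal form has invariant factors (1,1,1,1,1,1,1,1,1,1,1).

Reading off H_k = ker ∂_k / im ∂_{k+1}:

  H_0: rank C_0 − rank ∂_1 = 9 − 8 = 1, and the invariant factors of ∂_1 are all 1, so H_0 ≅ Z.
  H_1: rank ker ∂_1 − rank ∂_2 = (20 − 8) − 11 = 1, and the invariant factors of ∂_2 are all 1, so H_1 ≅ Z.
  H_2: rank ker ∂_2 − rank ∂_3 = (11 − 11) − 0 = 0, and there is no ∂_3, so H_2 ≅ 0.

H_0 ≅ Z,  H_1 ≅ Z,  H_2 = 0.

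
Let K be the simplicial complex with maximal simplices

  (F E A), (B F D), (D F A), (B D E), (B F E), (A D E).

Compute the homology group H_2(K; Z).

H_2 = Z.

Fix the vertex order A < B < D < E < F and write every simplex with vertices in increasing order. Then dim K = 2 and the simplices of K are:

  0-simplices (5): A, B, D, E, F
  1-simplices (9): AD, AE, AF, BD, BE, BF, DE, DF, EF
  2-simplices (6): ADE, ADF, AEF, BDE, BDF, BEF

giving chain groups C_0 ≅ Z^5, C_1 ≅ Z^9, C_2 ≅ Z^6.

∂_1: C_1 → C_0 sends each edge [p,q] (with p < q) to q − p.
As a 5×9 matrix over Z this has rank 4, with invariant factors (1,1,1,1).

∂_2: C_2 → C_1 acts by ∂[p,q,r] = [q,r] − [p,r] + [p,q]. For instance
  ∂BDF = DF − BF + BD,
  ∂BEF = EF − BF + BE.
The 9×6 boundary matrix has rank 5 and Smith normal form diag(1,1,1,1,1).

Now H_k = ker ∂_k / im ∂_{k+1}, so:

  H_2: rank ker ∂_2 − rank ∂_3 = (6 − 5) − 0 = 1, and there is no ∂_3, so H_2 = Z.

(K is a triangulation of the 2-sphere S^2.)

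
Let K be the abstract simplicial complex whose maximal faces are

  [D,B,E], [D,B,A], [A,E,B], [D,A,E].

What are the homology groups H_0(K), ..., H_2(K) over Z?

H_0 = Z,  H_1 = 0,  H_2 = Z.

Take the total order A < B < D < E on the vertex set. Then K (dimension 2) consists of the simplices:

  0-simplices (4): A, B, D, E
  1-simplices (6): AB, AD, AE, BD, BE, DE
  2-simplices (4): ABD, ABE, ADE, BDE

giving chain groups C_0 ≅ Z^4, C_1 ≅ Z^6, C_2 ≅ Z^4.

∂_1: C_1 → C_0 is given by ∂[p,q] = [q] − [p]. For instance
  ∂AE = E − A.
The 4×6 boundary matrix has rank 3 and Smith normal form diag(1,1,1).

∂_2: C_2 → C_1 maps a triangle to the signed sum of its edges. For instance
  ∂ABD = BD − AD + AB,
  ∂ABE = BE − AE + AB.
The resulting 6×4 matrix has rank 3, and its Smith normal form has invariant factors (1,1,1).

Reading off H_k = ker ∂_k / im ∂_{k+1}:

  H_0: rank C_0 − rank ∂_1 = 4 − 3 = 1, and the invariant factors of ∂_1 are all 1, so H_0 = Z.
  H_1: rank ker ∂_1 − rank ∂_2 = (6 − 3) − 3 = 0, and the invariant factors of ∂_2 are all 1, so H_1 = 0.
  H_2: rank ker ∂_2 − rank ∂_3 = (4 − 3) − 0 = 1, and there is no ∂_3, so H_2 = Z.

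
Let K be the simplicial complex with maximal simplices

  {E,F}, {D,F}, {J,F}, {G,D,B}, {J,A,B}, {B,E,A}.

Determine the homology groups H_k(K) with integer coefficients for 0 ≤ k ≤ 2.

H_0 ≅ Z,  H_1 ≅ Z^2,  H_2 = 0.

Order the vertices as A < B < D < E < F < G < J. Listing each simplex with vertices in this order, K has dimension 2 with simplices:

  0-simplices (7): A, B, D, E, F, G, J
  1-simplices (11): AB, AE, AJ, BD, BE, BG, BJ, DF, DG, EF, FJ
  2-simplices (3): ABE, ABJ, BDG

Hence C_0 ≅ Z^7, C_1 ≅ Z^11, C_2 ≅ Z^3.

The boundary map ∂_1: C_1 → C_0 is given by ∂[p,q] = [q] − [p]. For instance
  ∂BD = D − B.
The resulting 7×11 matrix has rank 6, and its Smith normal form has invariant factors (1,1,1,1,1,1).

Boundary ∂_2: C_2 → C_1 sends each 2-simplex [p,q,r] to [q,r] − [p,r] + [p,q]. For instance
  ∂ABJ = BJ − AJ + AB,
  ∂ABE = BE − AE + AB.
As a 11×3 matrix over Z this has rank 3, with invariant factors (1,1,1).

From H_k ≅ ker(∂_k) / im(∂_{k+1}) we obtain:

  H_0: rank C_0 − rank ∂_1 = 7 − 6 = 1, and the invariant factors of ∂_1 are all 1, so H_0 ≅ Z.
  H_1: rank ker ∂_1 − rank ∂_2 = (11 − 6) − 3 = 2, and the invariant factors of ∂_2 are all 1, so H_1 ≅ Z^2.
  H_2: rank ker ∂_2 − rank ∂_3 = (3 − 3) − 0 = 0, and there is no ∂_3, so H_2 ≅ 0.

As a check, the Euler characteristic is 7 − 11 + 3 = -1, which agrees with 1 − 2 + 0 = -1.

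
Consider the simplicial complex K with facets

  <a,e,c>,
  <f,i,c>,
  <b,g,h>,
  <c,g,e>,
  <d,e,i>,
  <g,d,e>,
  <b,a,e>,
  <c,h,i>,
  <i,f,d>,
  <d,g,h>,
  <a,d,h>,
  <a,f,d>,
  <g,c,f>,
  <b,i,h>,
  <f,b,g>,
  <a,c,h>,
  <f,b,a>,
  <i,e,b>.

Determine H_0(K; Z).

We work with the vertex ordering a < b < c < d < e < f < g < h < i. The simplices of K, each written with vertices in increasing order, are:

  0-simplices (9): a, b, c, d, e, f, g, h, i
  1-simplices (27): ab, ac, ad, ae, af, ah, be, bf, bg, bh, bi, ce, cf, cg, ch, ci, de, df, dg, dh, di, eg, ei, fg, fi, gh, hi
  2-simplices (18): abe, abf, ace, ach, adf, adh, bei, bfg, bgh, bhi, ceg, cfg, cfi, chi, deg, dei, dfi, dgh

giving chain groups C_0 ≅ Z^9, C_1 ≅ Z^27, C_2 ≅ Z^18.

Boundary ∂_1: C_1 → C_0 is given by ∂[p,q] = [q] − [p]. For instance
  ∂bg = g − b.
The 9×27 boundary matrix has rank 8 and Smith normal form diag(1,1,1,1,1,1,1,1).

The boundary map ∂_2: C_2 → C_1 sends each 2-simplex [p,q,r] to [q,r] − [p,r] + [p,q]. For instance
  ∂bei = ei − bi + be,
  ∂adf = df − af + ad.
This gives a 27×18 integer matrix of rank 17; reducing to Smith normal form yields diagonal entries (1,1,1,1,1,1,1,1,1,1,1,1,1,1,1,1,1).

Computing H_k = (kernel of ∂_k) / (image of ∂_{k+1}):

  H_0: rank C_0 − rank ∂_1 = 9 − 8 = 1, and the invariant factors of ∂_1 are all 1, so H_0 = Z.

(K is a triangulation of the torus T^2.)

H_0 = Z.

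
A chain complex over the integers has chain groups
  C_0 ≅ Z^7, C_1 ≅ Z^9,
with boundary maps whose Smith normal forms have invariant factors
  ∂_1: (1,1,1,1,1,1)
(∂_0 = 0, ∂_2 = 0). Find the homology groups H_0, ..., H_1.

H_0 ≅ Z,  H_1 ≅ Z^3.

H_0: b_0 = 7 − 0 − 6 = 1; torsion from ∂_1 factors > 1: none. So H_0 ≅ Z.
H_1: b_1 = 9 − 6 − 0 = 3; torsion from ∂_2 factors > 1: none. So H_1 ≅ Z^3.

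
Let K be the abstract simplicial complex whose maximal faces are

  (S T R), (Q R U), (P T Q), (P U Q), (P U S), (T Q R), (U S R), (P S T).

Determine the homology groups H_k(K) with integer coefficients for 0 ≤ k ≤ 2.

Fix the vertex order P < Q < R < S < T < U and write every simplex with vertices in increasing order. Then dim K = 2 and the simplices of K are:

  0-simplices (6): P, Q, R, S, T, U
  1-simplices (12): PQ, PS, PT, PU, QR, QT, QU, RS, RT, RU, ST, SU
  2-simplices (8): PQT, PQU, PST, PSU, QRT, QRU, RST, RSU

Hence C_0 ≅ Z^6, C_1 ≅ Z^12, C_2 ≅ Z^8.

Boundary ∂_1: C_1 → C_0 sends each edge [p,q] (with p < q) to q − p.
The resulting 6×12 matrix has rank 5, and its Smith normal form has invariant factors (1,1,1,1,1).

The boundary map ∂_2: C_2 → C_1 acts by ∂[p,q,r] = [q,r] − [p,r] + [p,q]. For instance
  ∂QRT = RT − QT + QR,
  ∂PST = ST − PT + PS.
This gives a 12×8 integer matrix of rank 7; reducing to Smith normal form yields diagonal entries (1,1,1,1,1,1,1).

Now H_k = ker ∂_k / im ∂_{k+1}, so:

  H_0: rank C_0 − rank ∂_1 = 6 − 5 = 1, and the invariant factors of ∂_1 are all 1, so H_0 = Z.
  H_1: rank ker ∂_1 − rank ∂_2 = (12 − 5) − 7 = 0, and the invariant factors of ∂_2 are all 1, so H_1 = 0.
  H_2: rank ker ∂_2 − rank ∂_3 = (8 − 7) − 0 = 1, and there is no ∂_3, so H_2 = Z.

As a check, the Euler characteristic is 6 − 12 + 8 = 2, which agrees with 1 − 0 + 1 = 2.

H_0 ≅ Z,  H_1 = 0,  H_2 ≅ Z.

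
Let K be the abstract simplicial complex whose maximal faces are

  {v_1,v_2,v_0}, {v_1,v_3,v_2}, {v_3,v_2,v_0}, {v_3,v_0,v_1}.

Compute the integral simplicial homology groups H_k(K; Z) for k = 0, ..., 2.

H_0 = Z,  H_1 = 0,  H_2 = Z.

K has 4 vertices, 6 edges, 4 triangles.
rank ∂_0 = 0, rank ∂_1 = 3 ⇒ b_0 = 4 − 0 − 3 = 1; all invariant factors of ∂_1 are 1 so no torsion. So H_0 = Z.
rank ∂_1 = 3, rank ∂_2 = 3 ⇒ b_1 = 6 − 3 − 3 = 0; all invariant factors of ∂_2 are 1 so no torsion. So H_1 = 0.
rank ∂_2 = 3, rank ∂_3 = 0 ⇒ b_2 = 4 − 3 − 0 = 1. So H_2 = Z.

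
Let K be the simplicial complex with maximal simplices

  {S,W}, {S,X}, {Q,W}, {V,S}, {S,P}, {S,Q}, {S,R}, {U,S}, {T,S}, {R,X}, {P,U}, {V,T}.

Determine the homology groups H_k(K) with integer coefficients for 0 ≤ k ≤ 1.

Fix the vertex order P < Q < R < S < T < U < V < W < X and write every simplex with vertices in increasing order. Then dim K = 1 and the simplices of K are:

  0-simplices (9): P, Q, R, S, T, U, V, W, X
  1-simplices (12): PS, PU, QS, QW, RS, RX, ST, SU, SV, SW, SX, TV

Hence C_0 ≅ Z^9, C_1 ≅ Z^12.

Boundary ∂_1: C_1 → C_0 sends each edge [p,q] (with p < q) to q − p.
The resulting 9×12 matrix has rank 8, and its Smith normal form has invariant factors (1,1,1,1,1,1,1,1).

Reading off H_k = ker ∂_k / im ∂_{k+1}:

  H_0: rank C_0 − rank ∂_1 = 9 − 8 = 1, and the invariant factors of ∂_1 are all 1, so H_0 ≅ Z.
  H_1: rank ker ∂_1 − rank ∂_2 = (12 − 8) − 0 = 4, and there is no ∂_2, so H_1 ≅ Z^4.

H_0 ≅ Z,  H_1 ≅ Z^4.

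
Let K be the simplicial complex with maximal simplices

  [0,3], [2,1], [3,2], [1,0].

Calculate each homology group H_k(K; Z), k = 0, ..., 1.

Fix the vertex order 0 < 1 < 2 < 3 and write every simplex with vertices in increasing order. Then dim K = 1 and the simplices of K are:

  0-simplices (4): [0], [1], [2], [3]
  1-simplices (4): [0,1], [0,3], [1,2], [2,3]

Hence C_0 ≅ Z^4, C_1 ≅ Z^4.

The boundary map ∂_1: C_1 → C_0 sends each edge [p,q] (with p < q) to q − p. For instance
  ∂[2,3] = [3] − [2].
This gives a 4×4 integer matrix of rank 3; reducing to Smith normal form yields diagonal entries (1,1,1).

Reading off H_k = ker ∂_k / im ∂_{k+1}:

  H_0: rank C_0 − rank ∂_1 = 4 − 3 = 1, and the invariant factors of ∂_1 are all 1, so H_0 = Z.
  H_1: rank ker ∂_1 − rank ∂_2 = (4 − 3) − 0 = 1, and there is no ∂_2, so H_1 = Z.

As a check, the Euler characteristic is 4 − 4 = 0, which agrees with 1 − 1 = 0.

H_0 = Z,  H_1 = Z.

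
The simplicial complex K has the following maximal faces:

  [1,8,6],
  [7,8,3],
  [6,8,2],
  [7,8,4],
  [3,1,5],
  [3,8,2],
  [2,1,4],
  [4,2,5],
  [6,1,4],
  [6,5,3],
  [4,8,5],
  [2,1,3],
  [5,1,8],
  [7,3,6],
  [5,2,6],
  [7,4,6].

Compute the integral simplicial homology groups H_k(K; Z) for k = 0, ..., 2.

K has 8 vertices, 24 edges, 16 triangles.
rank ∂_0 = 0, rank ∂_1 = 7 ⇒ b_0 = 8 − 0 − 7 = 1; all invariant factors of ∂_1 are 1 so no torsion. So H_0 = Z.
rank ∂_1 = 7, rank ∂_2 = 15 ⇒ b_1 = 24 − 7 − 15 = 2; all invariant factors of ∂_2 are 1 so no torsion. So H_1 = Z^2.
rank ∂_2 = 15, rank ∂_3 = 0 ⇒ b_2 = 16 − 15 − 0 = 1. So H_2 = Z.

H_0 ≅ Z,  H_1 ≅ Z^2,  H_2 ≅ Z.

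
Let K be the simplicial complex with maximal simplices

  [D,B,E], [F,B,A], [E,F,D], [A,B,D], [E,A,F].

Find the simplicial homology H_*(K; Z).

H_0 ≅ Z,  H_1 ≅ Z,  H_2 = 0.

Order the vertices as A < B < D < E < F. Listing each simplex with vertices in this order, K has dimension 2 with simplices:

  0-simplices (5): A, B, D, E, F
  1-simplices (10): AB, AD, AE, AF, BD, BE, BF, DE, DF, EF
  2-simplices (5): ABD, ABF, AEF, BDE, DEF

so the chain groups are C_0 ≅ Z^5, C_1 ≅ Z^10, C_2 ≅ Z^5.

Boundary ∂_1: C_1 → C_0 sends each edge [p,q] (with p < q) to q − p.
The resulting 5×10 matrix has rank 4, and its Smith normal form has invariant factors (1,1,1,1).

∂_2: C_2 → C_1 sends each 2-simplex [p,q,r] to [q,r] − [p,r] + [p,q]. For instance
  ∂BDE = DE − BE + BD,
  ∂ABD = BD − AD + AB.
The resulting 10×5 matrix has rank 5, and its Smith normal form has invariant factors (1,1,1,1,1).

Reading off H_k = ker ∂_k / im ∂_{k+1}:

  H_0: rank C_0 − rank ∂_1 = 5 − 4 = 1, and the invariant factors of ∂_1 are all 1, so H_0 ≅ Z.
  H_1: rank ker ∂_1 − rank ∂_2 = (10 − 4) − 5 = 1, and the invariant factors of ∂_2 are all 1, so H_1 ≅ Z.
  H_2: rank ker ∂_2 − rank ∂_3 = (5 − 5) − 0 = 0, and there is no ∂_3, so H_2 ≅ 0.

(K is a triangulation of the Möbius band.)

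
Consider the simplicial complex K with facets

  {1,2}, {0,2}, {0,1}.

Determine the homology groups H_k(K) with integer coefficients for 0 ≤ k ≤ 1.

H_0 = Z,  H_1 = Z.

Order the vertices as 0 < 1 < 2. Listing each simplex with vertices in this order, K has dimension 1 with simplices:

  0-simplices (3): [0], [1], [2]
  1-simplices (3): [0,1], [0,2], [1,2]

giving chain groups C_0 ≅ Z^3, C_1 ≅ Z^3.

∂_1: C_1 → C_0 sends each edge [p,q] (with p < q) to q − p.
As a 3×3 matrix over Z this has rank 2, with invariant factors (1,1).

Now H_k = ker ∂_k / im ∂_{k+1}, so:

  H_0: rank C_0 − rank ∂_1 = 3 − 2 = 1, and the invariant factors of ∂_1 are all 1, so H_0 ≅ Z.
  H_1: rank ker ∂_1 − rank ∂_2 = (3 − 2) − 0 = 1, and there is no ∂_2, so H_1 ≅ Z.

As a check, the Euler characteristic is 3 − 3 = 0, which agrees with 1 − 1 = 0.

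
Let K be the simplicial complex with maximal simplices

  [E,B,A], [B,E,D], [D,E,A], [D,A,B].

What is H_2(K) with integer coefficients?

H_2 ≅ Z.

Order the vertices as A < B < D < E. Listing each simplex with vertices in this order, K has dimension 2 with simplices:

  0-simplices (4): A, B, D, E
  1-simplices (6): AB, AD, AE, BD, BE, DE
  2-simplices (4): ABD, ABE, ADE, BDE

giving chain groups C_0 ≅ Z^4, C_1 ≅ Z^6, C_2 ≅ Z^4.

∂_1: C_1 → C_0 sends each edge [p,q] (with p < q) to q − p.
This gives a 4×6 integer matrix of rank 3; reducing to Smith normal form yields diagonal entries (1,1,1).

∂_2: C_2 → C_1 acts by ∂[p,q,r] = [q,r] − [p,r] + [p,q]. For instance
  ∂ABD = BD − AD + AB,
  ∂ADE = DE − AE + AD.
This gives a 6×4 integer matrix of rank 3; reducing to Smith normal form yields diagonal entries (1,1,1).

Now H_k = ker ∂_k / im ∂_{k+1}, so:

  H_2: rank ker ∂_2 − rank ∂_3 = (4 − 3) − 0 = 1, and there is no ∂_3, so H_2 ≅ Z.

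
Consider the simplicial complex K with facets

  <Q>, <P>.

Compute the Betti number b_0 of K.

b_0 = 2.

Order the vertices as P < Q. Listing each simplex with vertices in this order, K has dimension 0 with simplices:

  0-simplices (2): P, Q

so the chain groups are C_0 ≅ Z^2.

Now H_k = ker ∂_k / im ∂_{k+1}, so:

  H_0: rank C_0 − rank ∂_1 = 2 − 0 = 2, and there is no ∂_1, so H_0 = Z^2.

(K is a triangulation of a set of 2 points.)

Hence the Betti numbers are b_0 = 2.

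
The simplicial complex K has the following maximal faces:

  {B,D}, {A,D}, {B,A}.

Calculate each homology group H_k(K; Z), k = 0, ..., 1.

We work with the vertex ordering A < B < D. The simplices of K, each written with vertices in increasing order, are:

  0-simplices (3): A, B, D
  1-simplices (3): AB, AD, BD

Hence C_0 ≅ Z^3, C_1 ≅ Z^3.

The boundary map ∂_1: C_1 → C_0 sends each edge [p,q] (with p < q) to q − p.
This gives a 3×3 integer matrix of rank 2; reducing to Smith normal form yields diagonal entries (1,1).

Now H_k = ker ∂_k / im ∂_{k+1}, so:

  H_0: rank C_0 − rank ∂_1 = 3 − 2 = 1, and the invariant factors of ∂_1 are all 1, so H_0 = Z.
  H_1: rank ker ∂_1 − rank ∂_2 = (3 − 2) − 0 = 1, and there is no ∂_2, so H_1 = Z.

H_0 ≅ Z,  H_1 ≅ Z.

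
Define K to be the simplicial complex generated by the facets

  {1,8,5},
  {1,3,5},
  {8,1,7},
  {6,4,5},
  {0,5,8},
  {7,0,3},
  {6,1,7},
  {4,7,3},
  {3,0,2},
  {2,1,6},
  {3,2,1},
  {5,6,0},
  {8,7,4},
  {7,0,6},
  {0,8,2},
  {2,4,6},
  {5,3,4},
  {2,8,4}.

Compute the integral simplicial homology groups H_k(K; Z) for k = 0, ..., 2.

Take the total order 0 < 1 < 2 < 3 < 4 < 5 < 6 < 7 < 8 on the vertex set. Then K (dimension 2) consists of the simplices:

  0-simplices (9): [0], [1], [2], [3], [4], [5], [6], [7], [8]
  1-simplices (27): (27 of them)
  2-simplices (18): [0,2,3], [0,2,8], [0,3,7], [0,5,6], [0,5,8], [0,6,7], [1,2,3], [1,2,6], [1,3,5], [1,5,8], [1,6,7], [1,7,8], [2,4,6], [2,4,8], [3,4,5], [3,4,7], [4,5,6], [4,7,8]

so the chain groups are C_0 ≅ Z^9, C_1 ≅ Z^27, C_2 ≅ Z^18.

Boundary ∂_1: C_1 → C_0 maps an edge to its endpoints' difference, ∂[p,q] = q − p.
This gives a 9×27 integer matrix of rank 8; reducing to Smith normal form yields diagonal entries (1,1,1,1,1,1,1,1).

∂_2: C_2 → C_1 sends each 2-simplex [p,q,r] to [q,r] − [p,r] + [p,q]. For instance
  ∂[0,3,7] = [3,7] − [0,7] + [0,3],
  ∂[1,3,5] = [3,5] − [1,5] + [1,3].
This gives a 27×18 integer matrix of rank 17; reducing to Smith normal form yields diagonal entries (1,1,1,1,1,1,1,1,1,1,1,1,1,1,1,1,1).

Reading off H_k = ker ∂_k / im ∂_{k+1}:

  H_0: rank C_0 − rank ∂_1 = 9 − 8 = 1, and the invariant factors of ∂_1 are all 1, so H_0 ≅ Z.
  H_1: rank ker ∂_1 − rank ∂_2 = (27 − 8) − 17 = 2, and the invariant factors of ∂_2 are all 1, so H_1 ≅ Z^2.
  H_2: rank ker ∂_2 − rank ∂_3 = (18 − 17) − 0 = 1, and there is no ∂_3, so H_2 ≅ Z.

(K is a triangulation of the torus T^2.)

H_0 ≅ Z,  H_1 ≅ Z^2,  H_2 ≅ Z.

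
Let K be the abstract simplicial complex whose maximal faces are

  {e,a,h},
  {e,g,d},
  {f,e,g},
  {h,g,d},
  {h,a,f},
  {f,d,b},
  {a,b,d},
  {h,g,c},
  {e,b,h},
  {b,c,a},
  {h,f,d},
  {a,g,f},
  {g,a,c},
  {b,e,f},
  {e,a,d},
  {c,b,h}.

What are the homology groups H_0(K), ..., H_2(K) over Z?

Fix the vertex order a < b < c < d < e < f < g < h and write every simplex with vertices in increasing order. Then dim K = 2 and the simplices of K are:

  0-simplices (8): a, b, c, d, e, f, g, h
  1-simplices (24): ab, ac, ad, ae, af, ag, ah, bc, bd, be, bf, bh, cg, ch, de, df, dg, dh, ef, eg, eh, fg, fh, gh
  2-simplices (16): abc, abd, acg, ade, aeh, afg, afh, bch, bdf, bef, beh, cgh, deg, dfh, dgh, efg

so the chain groups are C_0 ≅ Z^8, C_1 ≅ Z^24, C_2 ≅ Z^16.

∂_1: C_1 → C_0 is given by ∂[p,q] = [q] − [p].
The resulting 8×24 matrix has rank 7, and its Smith normal form has invariant factors (1,1,1,1,1,1,1).

Boundary ∂_2: C_2 → C_1 sends each 2-simplex [p,q,r] to [q,r] − [p,r] + [p,q]. For instance
  ∂deg = eg − dg + de,
  ∂bdf = df − bf + bd.
The resulting 24×16 matrix has rank 15, and its Smith normal form has invariant factors (1,1,1,1,1,1,1,1,1,1,1,1,1,1,1).

From H_k ≅ ker(∂_k) / im(∂_{k+1}) we obtain:

  H_0: rank C_0 − rank ∂_1 = 8 − 7 = 1, and the invariant factors of ∂_1 are all 1, so H_0 ≅ Z.
  H_1: rank ker ∂_1 − rank ∂_2 = (24 − 7) − 15 = 2, and the invariant factors of ∂_2 are all 1, so H_1 ≅ Z^2.
  H_2: rank ker ∂_2 − rank ∂_3 = (16 − 15) − 0 = 1, and there is no ∂_3, so H_2 ≅ Z.

As a check, the Euler characteristic is 8 − 24 + 16 = 0, which agrees with 1 − 2 + 1 = 0.

H_0 = Z,  H_1 = Z^2,  H_2 = Z.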